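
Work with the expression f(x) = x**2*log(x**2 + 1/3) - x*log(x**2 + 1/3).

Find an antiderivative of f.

The integrand splits into summands that can be handled one at a time.
Check: d/dx[(-12*x**3 + 9*x**2*(2*x - 3)*log(x**2 + 1/3) + 27*x**2 + 12*x - 9*log(x**2 + 1/3) - 4*sqrt(3)*atan(sqrt(3)*x))/54] = x**2*log(x**2 + 1/3) - x*log(x**2 + 1/3) = f(x).

An antiderivative is F(x) = (-12*x**3 + 9*x**2*(2*x - 3)*log(x**2 + 1/3) + 27*x**2 + 12*x - 9*log(x**2 + 1/3) - 4*sqrt(3)*atan(sqrt(3)*x))/54.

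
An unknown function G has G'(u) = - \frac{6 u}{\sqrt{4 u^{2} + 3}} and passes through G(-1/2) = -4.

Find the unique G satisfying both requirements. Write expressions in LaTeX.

G(u) = - \frac{3 \sqrt{4 u^{2} + 3}}{2} - 1

The substitution w = 4 u^{2} + 3 works: G'(u) is exactly (dG/dw)*(dw/du) for that inner function.
A general antiderivative is - \frac{3 \sqrt{4 u^{2} + 3}}{2} + C.
The condition gives C = -4 - (-3) = -1.
So G(u) = - \frac{3 \sqrt{4 u^{2} + 3}}{2} - 1.
Check: d/du[- \frac{3 \sqrt{4 u^{2} + 3}}{2} - 1] = - \frac{6 u}{\sqrt{4 u^{2} + 3}} = G'(u).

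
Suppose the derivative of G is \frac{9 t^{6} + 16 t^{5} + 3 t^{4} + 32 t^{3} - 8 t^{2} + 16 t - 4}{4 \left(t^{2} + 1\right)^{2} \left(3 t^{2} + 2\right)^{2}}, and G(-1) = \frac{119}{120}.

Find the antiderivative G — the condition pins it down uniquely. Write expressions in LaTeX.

Check a candidate G(t) by differentiating: d/dt[G] must match the given G'(t).
A general antiderivative is - \frac{t}{4 t^{2} + 4} - \frac{1}{3 \left(\frac{3 t^{2}}{2} + 1\right)} + C.
The condition gives C = \frac{119}{120} - (- \frac{1}{120}) = 1.
So G(t) = \frac{- 8 t^{2} - 3 t \left(3 t^{2} + 2\right) + 12 \left(t^{2} + 1\right) \left(3 t^{2} + 2\right) - 8}{12 \left(t^{2} + 1\right) \left(3 t^{2} + 2\right)}.
Check: d/dt[\frac{- 8 t^{2} - 3 t \left(3 t^{2} + 2\right) + 12 \left(t^{2} + 1\right) \left(3 t^{2} + 2\right) - 8}{12 \left(t^{2} + 1\right) \left(3 t^{2} + 2\right)}] = \frac{9 t^{6} + 16 t^{5} + 3 t^{4} + 32 t^{3} - 8 t^{2} + 16 t - 4}{36 t^{8} + 120 t^{6} + 148 t^{4} + 80 t^{2} + 16}, which equals G'(t).

G(t) = \frac{- 8 t^{2} - 3 t \left(3 t^{2} + 2\right) + 12 \left(t^{2} + 1\right) \left(3 t^{2} + 2\right) - 8}{12 \left(t^{2} + 1\right) \left(3 t^{2} + 2\right)}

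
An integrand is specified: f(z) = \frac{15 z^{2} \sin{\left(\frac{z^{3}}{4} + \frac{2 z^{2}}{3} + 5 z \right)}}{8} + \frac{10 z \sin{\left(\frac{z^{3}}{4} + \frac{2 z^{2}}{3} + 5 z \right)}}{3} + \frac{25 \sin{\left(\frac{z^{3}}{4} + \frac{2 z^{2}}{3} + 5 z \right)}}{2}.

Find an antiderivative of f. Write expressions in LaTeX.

An antiderivative is F(z) = - \frac{5 \cos{\left(\frac{z^{3}}{4} + \frac{2 z^{2}}{3} + 5 z \right)}}{2}.

The substitution u = \frac{z^{3}}{4} + \frac{2 z^{2}}{3} + 5 z works: f is exactly (dF/du)*(du/dz) for that inner function.
Check: d/dz[- \frac{5 \cos{\left(\frac{z^{3}}{4} + \frac{2 z^{2}}{3} + 5 z \right)}}{2}] = \frac{15 z^{2} \sin{\left(\frac{z^{3}}{4} + \frac{2 z^{2}}{3} + 5 z \right)}}{8} + \frac{10 z \sin{\left(\frac{z^{3}}{4} + \frac{2 z^{2}}{3} + 5 z \right)}}{3} + \frac{25 \sin{\left(\frac{z^{3}}{4} + \frac{2 z^{2}}{3} + 5 z \right)}}{2} = f(z).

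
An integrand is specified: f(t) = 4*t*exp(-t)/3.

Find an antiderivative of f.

Recognize the product-rule pattern: f = u'v + uv' with u = -4*t/3 - 4/3, v = exp(-t), so integration by parts undoes it.
Check: d/dt[-4*t*exp(-t)/3 - 4*exp(-t)/3] = 4*t*exp(-t)/3 = f(t).

An antiderivative is F(t) = -4*t*exp(-t)/3 - 4*exp(-t)/3.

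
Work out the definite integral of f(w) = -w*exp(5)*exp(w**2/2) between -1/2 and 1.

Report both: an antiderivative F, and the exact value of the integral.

f matches the chain-rule pattern g'(h)*h' with inner function h(w) = w**2/2 + 5; substituting u = h(w) collapses the integral.
F(w) = -exp(5)*exp(w**2/2) is an antiderivative of f.
Check: d/dw[-exp(5)*exp(w**2/2)] = -w*exp(5)*exp(w**2/2) = f(w).
F(1) = -exp(11/2); F(-1/2) = -exp(41/8).
Integral = F(1) - F(-1/2) = -exp(11/2) + exp(41/8).

Antiderivative: F(w) = -exp(5)*exp(w**2/2); value = -exp(11/2) + exp(41/8)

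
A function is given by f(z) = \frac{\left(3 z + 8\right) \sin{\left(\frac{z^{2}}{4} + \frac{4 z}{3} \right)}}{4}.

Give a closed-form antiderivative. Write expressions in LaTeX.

An antiderivative is F(z) = - \frac{3 \cos{\left(\frac{z^{2}}{4} + \frac{4 z}{3} \right)}}{2}.

The substitution u = \frac{z^{2}}{4} + \frac{4 z}{3} works: f is exactly (dF/du)*(du/dz) for that inner function.
Check: d/dz[- \frac{3 \cos{\left(\frac{z^{2}}{4} + \frac{4 z}{3} \right)}}{2}] = \frac{3 z \sin{\left(\frac{z^{2}}{4} + \frac{4 z}{3} \right)}}{4} + 2 \sin{\left(\frac{z^{2}}{4} + \frac{4 z}{3} \right)}, which equals f(z).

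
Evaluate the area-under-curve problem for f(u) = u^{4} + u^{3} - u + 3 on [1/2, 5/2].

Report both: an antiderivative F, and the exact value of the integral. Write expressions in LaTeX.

Antiderivative: F(u) = \frac{u^{5}}{5} + \frac{u^{4}}{4} - \frac{u^{2}}{2} + 3 u; value = \frac{1291}{40}

The integrand splits into summands that can be handled one at a time.
F(u) = \frac{u^{5}}{5} + \frac{u^{4}}{4} - \frac{u^{2}}{2} + 3 u is an antiderivative of f.
Check: d/du[\frac{u^{5}}{5} + \frac{u^{4}}{4} - \frac{u^{2}}{2} + 3 u] = u^{4} + u^{3} - u + 3 = f(u).
F(5/2) = \frac{2155}{64}; F(1/2) = \frac{447}{320}.
Integral = F(5/2) - F(1/2) = \frac{1291}{40}.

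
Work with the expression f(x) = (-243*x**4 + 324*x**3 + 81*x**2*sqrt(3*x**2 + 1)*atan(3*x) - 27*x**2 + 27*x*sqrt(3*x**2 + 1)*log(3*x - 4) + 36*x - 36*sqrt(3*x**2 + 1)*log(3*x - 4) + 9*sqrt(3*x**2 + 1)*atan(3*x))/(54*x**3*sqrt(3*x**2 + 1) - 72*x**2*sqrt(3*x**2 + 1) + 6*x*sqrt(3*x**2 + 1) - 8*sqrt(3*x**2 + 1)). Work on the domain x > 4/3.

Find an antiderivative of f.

An antiderivative is F(x) = 3*(-sqrt(3*x**2 + 1) + log(3*x - 4)*atan(3*x))/2.

An antiderivative F(x) passes only if d/dx[F] lands on f(x) exactly.
Check: d/dx[3*(-sqrt(3*x**2 + 1) + log(3*x - 4)*atan(3*x))/2] = (-243*x**4 + 324*x**3 + 81*x**2*sqrt(3*x**2 + 1)*atan(3*x) - 27*x**2 + 27*x*sqrt(3*x**2 + 1)*log(3*x - 4) + 36*x - 36*sqrt(3*x**2 + 1)*log(3*x - 4) + 9*sqrt(3*x**2 + 1)*atan(3*x))/(54*x**3*sqrt(3*x**2 + 1) - 72*x**2*sqrt(3*x**2 + 1) + 6*x*sqrt(3*x**2 + 1) - 8*sqrt(3*x**2 + 1)) = f(x).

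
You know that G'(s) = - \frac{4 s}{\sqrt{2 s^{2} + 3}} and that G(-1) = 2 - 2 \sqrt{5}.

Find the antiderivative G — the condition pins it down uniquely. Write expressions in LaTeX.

G(s) = 2 \left(1 - \sqrt{2 s^{2} + 3}\right)

G'(s) matches the chain-rule pattern g'(h)*h' with inner function h(s) = 2 s^{2} + 3; substituting u = h(s) collapses the integral.
A general antiderivative is - 2 \sqrt{2 s^{2} + 3} + C.
The condition gives C = 2 - 2 \sqrt{5} - (- 2 \sqrt{5}) = 2.
So G(s) = 2 \left(1 - \sqrt{2 s^{2} + 3}\right).
Check: d/ds[2 \left(1 - \sqrt{2 s^{2} + 3}\right)] = - \frac{4 s}{\sqrt{2 s^{2} + 3}} = G'(s).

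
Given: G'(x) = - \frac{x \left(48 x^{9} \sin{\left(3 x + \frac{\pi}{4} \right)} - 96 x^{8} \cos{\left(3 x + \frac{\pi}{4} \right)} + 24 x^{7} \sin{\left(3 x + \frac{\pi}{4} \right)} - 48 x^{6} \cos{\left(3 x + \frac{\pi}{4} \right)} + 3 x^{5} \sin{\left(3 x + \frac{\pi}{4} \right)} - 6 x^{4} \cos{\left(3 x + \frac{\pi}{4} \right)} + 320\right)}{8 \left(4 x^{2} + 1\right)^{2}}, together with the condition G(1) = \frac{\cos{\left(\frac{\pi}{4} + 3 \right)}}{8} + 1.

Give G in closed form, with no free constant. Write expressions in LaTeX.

Any candidate G(x) must reproduce the stated G'(x) exactly.
A general antiderivative is \frac{x^{6} \cos{\left(3 x + \frac{\pi}{4} \right)}}{8} + \frac{5}{4 x^{2} + 1} + C.
The condition gives C = \frac{\cos{\left(\frac{\pi}{4} + 3 \right)}}{8} + 1 - (\frac{\cos{\left(\frac{\pi}{4} + 3 \right)}}{8} + 1) = 0.
So G(x) = \frac{x^{6} \cos{\left(3 x + \frac{\pi}{4} \right)}}{8} + \frac{5}{4 x^{2} + 1}.
Check: d/dx[\frac{x^{6} \cos{\left(3 x + \frac{\pi}{4} \right)}}{8} + \frac{5}{4 x^{2} + 1}] = \frac{- 48 x^{10} \sin{\left(3 x + \frac{\pi}{4} \right)} + 96 x^{9} \cos{\left(3 x + \frac{\pi}{4} \right)} - 24 x^{8} \sin{\left(3 x + \frac{\pi}{4} \right)} + 48 x^{7} \cos{\left(3 x + \frac{\pi}{4} \right)} - 3 x^{6} \sin{\left(3 x + \frac{\pi}{4} \right)} + 6 x^{5} \cos{\left(3 x + \frac{\pi}{4} \right)} - 320 x}{128 x^{4} + 64 x^{2} + 8}, which equals G'(x).

G(x) = \frac{x^{6} \cos{\left(3 x + \frac{\pi}{4} \right)}}{8} + \frac{5}{4 x^{2} + 1}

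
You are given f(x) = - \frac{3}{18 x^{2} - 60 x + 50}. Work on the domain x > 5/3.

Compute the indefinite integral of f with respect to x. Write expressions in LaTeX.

A first test for any F(x): its x-derivative must equal f(x) identically.
Check: d/dx[\frac{1}{2 \left(3 x - 5\right)}] = - \frac{3}{18 x^{2} - 60 x + 50} = f(x).

F(x) = \frac{1}{2 \left(3 x - 5\right)} + C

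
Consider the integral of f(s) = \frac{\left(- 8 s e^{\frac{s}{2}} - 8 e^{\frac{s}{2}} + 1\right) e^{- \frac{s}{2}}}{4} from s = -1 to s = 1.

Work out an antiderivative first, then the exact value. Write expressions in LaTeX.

Recover f(s) by differentiating a candidate F(s); any mismatch rules it out.
F(s) = \frac{\left(- 2 s^{2} e^{\frac{s}{2}} - 4 s e^{\frac{s}{2}} - 1\right) e^{- \frac{s}{2}}}{2} is an antiderivative of f.
Check: d/ds[\frac{\left(- 2 s^{2} e^{\frac{s}{2}} - 4 s e^{\frac{s}{2}} - 1\right) e^{- \frac{s}{2}}}{2}] = \frac{\left(- 8 s e^{\frac{s}{2}} - 8 e^{\frac{s}{2}} + 1\right) e^{- \frac{s}{2}}}{4} = f(s).
F(1) = -3 - \frac{1}{2 e^{\frac{1}{2}}}; F(-1) = 1 - \frac{e^{\frac{1}{2}}}{2}.
Integral = F(1) - F(-1) = -4 - \frac{1}{2 e^{\frac{1}{2}}} + \frac{e^{\frac{1}{2}}}{2}.

Antiderivative: F(s) = \frac{\left(- 2 s^{2} e^{\frac{s}{2}} - 4 s e^{\frac{s}{2}} - 1\right) e^{- \frac{s}{2}}}{2}; value = -4 - \frac{1}{2 e^{\frac{1}{2}}} + \frac{e^{\frac{1}{2}}}{2}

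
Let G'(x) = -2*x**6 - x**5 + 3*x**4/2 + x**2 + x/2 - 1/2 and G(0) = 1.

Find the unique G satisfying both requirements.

G(x) = -2*x**7/7 - x**6/6 + 3*x**5/10 + x**3/3 + x**2/4 - x/2 + 1

Integrate term by term and add the pieces.
A general antiderivative is -2*x**7/7 - x**6/6 + 3*x**5/10 + x**3/3 + x**2/4 - x/2 + C.
The condition gives C = 1 - (0) = 1.
So G(x) = -2*x**7/7 - x**6/6 + 3*x**5/10 + x**3/3 + x**2/4 - x/2 + 1.
Check: d/dx[-2*x**7/7 - x**6/6 + 3*x**5/10 + x**3/3 + x**2/4 - x/2 + 1] = -2*x**6 - x**5 + 3*x**4/2 + x**2 + x/2 - 1/2 = G'(x).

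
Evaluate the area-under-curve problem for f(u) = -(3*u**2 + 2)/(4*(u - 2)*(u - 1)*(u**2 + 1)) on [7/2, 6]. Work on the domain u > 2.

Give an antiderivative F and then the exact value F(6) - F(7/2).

Factor the denominator (4*(u - 2)*(u - 1)*(u**2 + 1)) and decompose: f = (3*u + 1)/(40*(u**2 + 1)) + 5/(8*(u - 1)) - 7/(10*(u - 2)); each piece integrates to a log, atan, or power term.
F(u) = (-56*log(u - 2) + 50*log(u - 1) + 3*log(u**2 + 1) + 2*atan(u))/80 is an antiderivative of f.
Check: d/du[(-56*log(u - 2) + 50*log(u - 1) + 3*log(u**2 + 1) + 2*atan(u))/80] = (-3*u**2 - 2)/(4*u**4 - 12*u**3 + 12*u**2 - 12*u + 8), which equals f(u).
F(6) = -7*log(4)/10 + atan(6)/40 + 3*log(37)/80 + 5*log(5)/8; F(7/2) = -7*log(3/2)/10 + atan(7/2)/40 + 3*log(53/4)/80 + 5*log(5/2)/8.
Integral = F(6) - F(7/2) = -7*log(4)/10 - 5*log(5/2)/8 - 3*log(53/4)/80 - atan(7/2)/40 + atan(6)/40 + 3*log(37)/80 + 7*log(3/2)/10 + 5*log(5)/8.

Antiderivative: F(u) = (-56*log(u - 2) + 50*log(u - 1) + 3*log(u**2 + 1) + 2*atan(u))/80; value = -7*log(4)/10 - 5*log(5/2)/8 - 3*log(53/4)/80 - atan(7/2)/40 + atan(6)/40 + 3*log(37)/80 + 7*log(3/2)/10 + 5*log(5)/8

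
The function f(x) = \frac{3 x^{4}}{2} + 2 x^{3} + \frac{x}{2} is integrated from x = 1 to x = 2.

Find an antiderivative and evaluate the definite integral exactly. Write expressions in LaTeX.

Integrate term by term and add the pieces.
F(x) = \frac{3 x^{5}}{10} + \frac{x^{4}}{2} + \frac{x^{2}}{4} is an antiderivative of f.
Check: d/dx[\frac{3 x^{5}}{10} + \frac{x^{4}}{2} + \frac{x^{2}}{4}] = \frac{3 x^{4}}{2} + 2 x^{3} + \frac{x}{2} = f(x).
F(2) = \frac{93}{5}; F(1) = \frac{21}{20}.
Integral = F(2) - F(1) = \frac{351}{20}.

Antiderivative: F(x) = \frac{3 x^{5}}{10} + \frac{x^{4}}{2} + \frac{x^{2}}{4}; value = \frac{351}{20}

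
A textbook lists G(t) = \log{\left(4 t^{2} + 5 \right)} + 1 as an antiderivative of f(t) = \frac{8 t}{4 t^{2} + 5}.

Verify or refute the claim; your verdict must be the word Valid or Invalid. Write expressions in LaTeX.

Valid - the claim checks out under differentiation.

d/dt[G] = \frac{8 t}{4 t^{2} + 5}
This equals f(t) exactly, so the claim holds.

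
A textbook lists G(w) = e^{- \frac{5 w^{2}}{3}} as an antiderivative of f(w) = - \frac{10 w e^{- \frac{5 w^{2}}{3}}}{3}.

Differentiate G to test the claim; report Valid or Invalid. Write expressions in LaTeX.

d/dw[G] = - \frac{10 w e^{- \frac{5 w^{2}}{3}}}{3}
This equals f(w) exactly, so the claim holds.

Valid - differentiating G returns exactly f.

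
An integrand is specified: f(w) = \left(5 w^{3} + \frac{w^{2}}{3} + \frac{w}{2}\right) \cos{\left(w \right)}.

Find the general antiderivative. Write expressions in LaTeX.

A candidate is checked by its d/dw: the result must match f(w).
Check: d/dw[5 w^{3} \sin{\left(w \right)} + \frac{w^{2} \sin{\left(w \right)}}{3} + 15 w^{2} \cos{\left(w \right)} - \frac{59 w \sin{\left(w \right)}}{2} + \frac{2 w \cos{\left(w \right)}}{3} - \frac{2 \sin{\left(w \right)}}{3} - \frac{59 \cos{\left(w \right)}}{2}] = 5 w^{3} \cos{\left(w \right)} + \frac{w^{2} \cos{\left(w \right)}}{3} + \frac{w \cos{\left(w \right)}}{2}, which equals f(w).

F(w) = 5 w^{3} \sin{\left(w \right)} + \frac{w^{2} \sin{\left(w \right)}}{3} + 15 w^{2} \cos{\left(w \right)} - \frac{59 w \sin{\left(w \right)}}{2} + \frac{2 w \cos{\left(w \right)}}{3} - \frac{2 \sin{\left(w \right)}}{3} - \frac{59 \cos{\left(w \right)}}{2} + C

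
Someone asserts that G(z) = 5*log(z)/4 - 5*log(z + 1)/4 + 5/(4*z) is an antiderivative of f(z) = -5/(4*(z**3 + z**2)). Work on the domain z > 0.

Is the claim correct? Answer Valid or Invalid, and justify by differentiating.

Valid - the claim checks out under differentiation.

d/dz[G] = -5/(4*z**3 + 4*z**2)
This equals f(z) exactly, so the claim holds.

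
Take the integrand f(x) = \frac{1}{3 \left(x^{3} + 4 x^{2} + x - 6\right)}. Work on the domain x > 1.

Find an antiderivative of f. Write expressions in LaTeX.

An antiderivative is F(x) = \frac{\log{\left(x - 1 \right)}}{36} - \frac{\log{\left(x + 2 \right)}}{9} + \frac{\log{\left(x + 3 \right)}}{12}.

Factor the denominator (3 \left(x - 1\right) \left(x + 2\right) \left(x + 3\right)) and decompose: f = \frac{1}{12 \left(x + 3\right)} - \frac{1}{9 \left(x + 2\right)} + \frac{1}{36 \left(x - 1\right)}; each piece integrates to a log, atan, or power term.
Check: d/dx[\frac{\log{\left(x - 1 \right)}}{36} - \frac{\log{\left(x + 2 \right)}}{9} + \frac{\log{\left(x + 3 \right)}}{12}] = \frac{1}{3 x^{3} + 12 x^{2} + 3 x - 18}, which equals f(x).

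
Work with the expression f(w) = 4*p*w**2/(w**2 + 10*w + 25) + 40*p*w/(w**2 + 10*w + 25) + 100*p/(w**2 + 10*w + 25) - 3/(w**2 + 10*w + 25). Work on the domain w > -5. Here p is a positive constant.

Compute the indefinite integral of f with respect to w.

Integrate term by term and add the pieces.
Check: d/dw[(4*p*w*(w + 5) + 3)/(w + 5)] = (4*p*w**2 + 40*p*w + 100*p - 3)/(w**2 + 10*w + 25), which equals f(w).

F(w) = (4*p*w*(w + 5) + 3)/(w + 5) + C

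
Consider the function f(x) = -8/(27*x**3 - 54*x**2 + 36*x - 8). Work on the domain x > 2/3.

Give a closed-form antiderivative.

Whatever form F(x) takes, F'(x) = f(x) is non-negotiable.
Check: d/dx[4/(3*(3*x - 2)**2)] = -8/(27*x**3 - 54*x**2 + 36*x - 8) = f(x).

An antiderivative is F(x) = 4/(3*(3*x - 2)**2).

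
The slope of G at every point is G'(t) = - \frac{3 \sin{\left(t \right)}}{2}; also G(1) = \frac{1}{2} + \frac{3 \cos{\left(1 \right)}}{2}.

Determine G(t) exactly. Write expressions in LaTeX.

Differentiate the proposed G(t) back; it has to land on the given G'(t).
A general antiderivative is \frac{3 \cos{\left(t \right)}}{2} + C.
The condition gives C = \frac{1}{2} + \frac{3 \cos{\left(1 \right)}}{2} - (\frac{3 \cos{\left(1 \right)}}{2}) = \frac{1}{2}.
So G(t) = \frac{3 \cos{\left(t \right)}}{2} + \frac{1}{2}.
Check: d/dt[\frac{3 \cos{\left(t \right)}}{2} + \frac{1}{2}] = - \frac{3 \sin{\left(t \right)}}{2} = G'(t).

G(t) = \frac{3 \cos{\left(t \right)}}{2} + \frac{1}{2}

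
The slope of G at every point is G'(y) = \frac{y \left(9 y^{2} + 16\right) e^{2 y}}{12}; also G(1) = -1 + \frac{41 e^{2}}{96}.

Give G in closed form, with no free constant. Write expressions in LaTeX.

G'(y) has the shape u'v + uv' for u = \frac{3 y^{3}}{8} - \frac{9 y^{2}}{16} + \frac{59 y}{48} - \frac{59}{96} and v = e^{2 y} — it is the derivative of the product u*v.
A general antiderivative is \frac{\left(36 y^{3} - 54 y^{2} + 118 y - 59\right) e^{2 y}}{96} + C.
The condition gives C = -1 + \frac{41 e^{2}}{96} - (\frac{41 e^{2}}{96}) = -1.
So G(y) = \frac{3 y^{3} e^{2 y}}{8} - \frac{9 y^{2} e^{2 y}}{16} + \frac{59 y e^{2 y}}{48} - \frac{59 e^{2 y}}{96} - 1.
Check: d/dy[\frac{3 y^{3} e^{2 y}}{8} - \frac{9 y^{2} e^{2 y}}{16} + \frac{59 y e^{2 y}}{48} - \frac{59 e^{2 y}}{96} - 1] = \frac{3 y^{3} e^{2 y}}{4} + \frac{4 y e^{2 y}}{3}, which equals G'(y).

G(y) = \frac{3 y^{3} e^{2 y}}{8} - \frac{9 y^{2} e^{2 y}}{16} + \frac{59 y e^{2 y}}{48} - \frac{59 e^{2 y}}{96} - 1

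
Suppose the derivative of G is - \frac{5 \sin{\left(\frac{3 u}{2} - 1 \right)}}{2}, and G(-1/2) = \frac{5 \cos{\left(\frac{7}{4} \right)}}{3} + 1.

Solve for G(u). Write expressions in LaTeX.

G(u) = \frac{5 \cos{\left(\frac{3 u}{2} - 1 \right)}}{3} + 1

A first test for any G(u): its u-derivative must equal the given G'(u).
A general antiderivative is \frac{5 \cos{\left(\frac{3 u}{2} - 1 \right)}}{3} + C.
The condition gives C = \frac{5 \cos{\left(\frac{7}{4} \right)}}{3} + 1 - (\frac{5 \cos{\left(\frac{7}{4} \right)}}{3}) = 1.
So G(u) = \frac{5 \cos{\left(\frac{3 u}{2} - 1 \right)}}{3} + 1.
Check: d/du[\frac{5 \cos{\left(\frac{3 u}{2} - 1 \right)}}{3} + 1] = - \frac{5 \sin{\left(\frac{3 u}{2} - 1 \right)}}{2} = G'(u).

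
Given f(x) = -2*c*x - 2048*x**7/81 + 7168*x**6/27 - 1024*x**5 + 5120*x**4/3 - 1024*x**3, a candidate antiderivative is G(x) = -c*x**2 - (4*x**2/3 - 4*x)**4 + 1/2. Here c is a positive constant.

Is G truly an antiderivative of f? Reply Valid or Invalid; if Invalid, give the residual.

Valid: G'(x) = f(x).

d/dx[G] = -2*c*x - 2048*x**7/81 + 7168*x**6/27 - 1024*x**5 + 5120*x**4/3 - 1024*x**3
This equals f(x) exactly, so the claim holds.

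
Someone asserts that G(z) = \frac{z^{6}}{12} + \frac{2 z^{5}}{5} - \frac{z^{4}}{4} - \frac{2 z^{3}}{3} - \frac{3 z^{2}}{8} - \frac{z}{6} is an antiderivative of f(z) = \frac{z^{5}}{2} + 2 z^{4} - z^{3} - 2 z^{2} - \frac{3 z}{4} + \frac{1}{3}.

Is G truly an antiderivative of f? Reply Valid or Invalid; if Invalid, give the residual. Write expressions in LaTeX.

d/dz[G] = \frac{z^{5}}{2} + 2 z^{4} - z^{3} - 2 z^{2} - \frac{3 z}{4} - \frac{1}{6}
d/dz[G] - f(z) = - \frac{1}{2} != 0.

Invalid: d/dz[G] - f = - \frac{1}{2}, which is not 0.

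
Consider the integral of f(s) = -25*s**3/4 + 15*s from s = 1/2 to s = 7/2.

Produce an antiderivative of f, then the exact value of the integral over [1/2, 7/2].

f matches the chain-rule pattern g'(h)*h' with inner function h(s) = 5*s**2/4 - 3; substituting u = h(s) collapses the integral.
F(s) = -(5*s**2 - 12)**2/16 is an antiderivative of f.
Check: d/ds[-(5*s**2 - 12)**2/16] = -25*s**3/4 + 15*s = f(s).
F(7/2) = -38809/256; F(1/2) = -1849/256.
Integral = F(7/2) - F(1/2) = -1155/8.

Antiderivative: F(s) = -(5*s**2 - 12)**2/16; value = -1155/8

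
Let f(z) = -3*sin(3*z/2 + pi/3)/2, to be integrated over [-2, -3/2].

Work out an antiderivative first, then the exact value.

Differentiate the proposed F(z) back; it has to land on f(z) exactly.
F(z) = cos(3*z/2 + pi/3) is an antiderivative of f.
Check: d/dz[cos(3*z/2 + pi/3)] = -3*sin(3*z/2 + pi/3)/2 = f(z).
F(-3/2) = sin(pi/6 + 9/4); F(-2) = sin(pi/6 + 3).
Integral = F(-3/2) - F(-2) = sin(pi/6 + 9/4) - sin(pi/6 + 3).

Antiderivative: F(z) = cos(3*z/2 + pi/3); value = sin(pi/6 + 9/4) - sin(pi/6 + 3)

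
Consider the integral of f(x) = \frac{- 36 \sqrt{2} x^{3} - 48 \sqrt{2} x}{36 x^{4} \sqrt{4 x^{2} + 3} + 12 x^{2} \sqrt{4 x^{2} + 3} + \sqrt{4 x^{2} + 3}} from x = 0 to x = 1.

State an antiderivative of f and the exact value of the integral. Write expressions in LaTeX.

f has the shape u'v + uv' for u = \frac{1}{2 x^{2} + \frac{1}{3}} and v = \sqrt{2 x^{2} + \frac{3}{2}} — it is the derivative of the product u*v.
F(x) = \frac{3 \sqrt{4 x^{2} + 3}}{6 \sqrt{2} x^{2} + \sqrt{2}} is an antiderivative of f.
Check: d/dx[\frac{3 \sqrt{4 x^{2} + 3}}{6 \sqrt{2} x^{2} + \sqrt{2}}] = \frac{- 36 \sqrt{2} x^{3} - 48 \sqrt{2} x}{36 x^{4} \sqrt{4 x^{2} + 3} + 12 x^{2} \sqrt{4 x^{2} + 3} + \sqrt{4 x^{2} + 3}} = f(x).
F(1) = \frac{3 \sqrt{14}}{14}; F(0) = \frac{3 \sqrt{6}}{2}.
Integral = F(1) - F(0) = - \frac{3 \sqrt{6}}{2} + \frac{3 \sqrt{14}}{14}.

Antiderivative: F(x) = \frac{3 \sqrt{4 x^{2} + 3}}{6 \sqrt{2} x^{2} + \sqrt{2}}; value = - \frac{3 \sqrt{6}}{2} + \frac{3 \sqrt{14}}{14}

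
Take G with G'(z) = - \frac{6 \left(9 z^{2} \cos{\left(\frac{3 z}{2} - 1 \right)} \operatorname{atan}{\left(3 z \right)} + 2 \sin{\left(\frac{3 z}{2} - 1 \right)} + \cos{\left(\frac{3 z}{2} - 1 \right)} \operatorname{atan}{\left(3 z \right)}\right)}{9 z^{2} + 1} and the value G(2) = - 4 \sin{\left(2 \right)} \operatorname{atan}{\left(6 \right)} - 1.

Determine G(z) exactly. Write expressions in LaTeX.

G'(z) has the shape u'v + uv' for u = - 4 \operatorname{atan}{\left(3 z \right)} and v = \sin{\left(\frac{3 z}{2} - 1 \right)} — it is the derivative of the product u*v.
A general antiderivative is - 4 \sin{\left(\frac{3 z}{2} - 1 \right)} \operatorname{atan}{\left(3 z \right)} + C.
The condition gives C = - 4 \sin{\left(2 \right)} \operatorname{atan}{\left(6 \right)} - 1 - (- 4 \sin{\left(2 \right)} \operatorname{atan}{\left(6 \right)}) = -1.
So G(z) = - 4 \sin{\left(\frac{3 z}{2} - 1 \right)} \operatorname{atan}{\left(3 z \right)} - 1.
Check: d/dz[- 4 \sin{\left(\frac{3 z}{2} - 1 \right)} \operatorname{atan}{\left(3 z \right)} - 1] = \frac{- 54 z^{2} \cos{\left(\frac{3 z}{2} - 1 \right)} \operatorname{atan}{\left(3 z \right)} - 12 \sin{\left(\frac{3 z}{2} - 1 \right)} - 6 \cos{\left(\frac{3 z}{2} - 1 \right)} \operatorname{atan}{\left(3 z \right)}}{9 z^{2} + 1}, which equals G'(z).

G(z) = - 4 \sin{\left(\frac{3 z}{2} - 1 \right)} \operatorname{atan}{\left(3 z \right)} - 1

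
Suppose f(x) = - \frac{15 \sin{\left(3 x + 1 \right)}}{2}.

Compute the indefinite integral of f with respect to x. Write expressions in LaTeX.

F(x) = \frac{5 \cos{\left(3 x + 1 \right)}}{2} + C

An antiderivative F(x) passes only if d/dx[F] lands on f(x) exactly.
Check: d/dx[\frac{5 \cos{\left(3 x + 1 \right)}}{2}] = - \frac{15 \sin{\left(3 x + 1 \right)}}{2} = f(x).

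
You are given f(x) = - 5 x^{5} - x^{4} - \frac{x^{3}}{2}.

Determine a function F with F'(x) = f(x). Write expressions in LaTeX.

Integrate term by term and add the pieces.
Check: d/dx[- \frac{5 x^{6}}{6} - \frac{x^{5}}{5} - \frac{x^{4}}{8}] = - 5 x^{5} - x^{4} - \frac{x^{3}}{2} = f(x).

An antiderivative is F(x) = - \frac{5 x^{6}}{6} - \frac{x^{5}}{5} - \frac{x^{4}}{8}.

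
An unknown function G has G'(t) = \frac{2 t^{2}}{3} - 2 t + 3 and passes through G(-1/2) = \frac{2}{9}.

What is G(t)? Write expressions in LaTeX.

The integrand splits into summands that can be handled one at a time.
A general antiderivative is \frac{2 t^{3}}{9} - t^{2} + 3 t + C.
The condition gives C = \frac{2}{9} - (- \frac{16}{9}) = 2.
So G(t) = \frac{2 t^{3}}{9} - t^{2} + 3 t + 2.
Check: d/dt[\frac{2 t^{3}}{9} - t^{2} + 3 t + 2] = \frac{2 t^{2}}{3} - 2 t + 3 = G'(t).

G(t) = \frac{2 t^{3}}{9} - t^{2} + 3 t + 2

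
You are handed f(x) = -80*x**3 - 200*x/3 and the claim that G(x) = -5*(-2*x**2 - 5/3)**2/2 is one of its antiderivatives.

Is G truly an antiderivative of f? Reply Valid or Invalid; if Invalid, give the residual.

d/dx[G] = -40*x**3 - 100*x/3
d/dx[G] - f(x) = 40*x**3 + 100*x/3 != 0.

Invalid: d/dx[G] - f = 40*x**3 + 100*x/3, which is not 0.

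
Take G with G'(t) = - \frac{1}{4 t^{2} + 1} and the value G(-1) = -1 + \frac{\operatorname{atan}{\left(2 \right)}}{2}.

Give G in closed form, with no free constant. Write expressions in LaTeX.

Any candidate G(t) must reproduce the stated G'(t) exactly.
A general antiderivative is - \frac{\operatorname{atan}{\left(2 t \right)}}{2} + C.
The condition gives C = -1 + \frac{\operatorname{atan}{\left(2 \right)}}{2} - (\frac{\operatorname{atan}{\left(2 \right)}}{2}) = -1.
So G(t) = \frac{- \operatorname{atan}{\left(2 t \right)} - 2}{2}.
Check: d/dt[\frac{- \operatorname{atan}{\left(2 t \right)} - 2}{2}] = - \frac{1}{4 t^{2} + 1} = G'(t).

G(t) = \frac{- \operatorname{atan}{\left(2 t \right)} - 2}{2}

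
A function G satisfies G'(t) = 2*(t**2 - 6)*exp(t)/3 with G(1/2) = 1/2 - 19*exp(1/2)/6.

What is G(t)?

G(t) = 2*t**2*exp(t)/3 - 4*t*exp(t)/3 - 8*exp(t)/3 + 1/2

Recognize the product-rule pattern: G'(t) = u'v + uv' with u = 2*t**2/3 - 4*t/3 - 8/3, v = exp(t), so integration by parts undoes it.
A general antiderivative is (2*t**2 - 4*t - 8)*exp(t)/3 + C.
The condition gives C = 1/2 - 19*exp(1/2)/6 - (-19*exp(1/2)/6) = 1/2.
So G(t) = 2*t**2*exp(t)/3 - 4*t*exp(t)/3 - 8*exp(t)/3 + 1/2.
Check: d/dt[2*t**2*exp(t)/3 - 4*t*exp(t)/3 - 8*exp(t)/3 + 1/2] = 2*t**2*exp(t)/3 - 4*exp(t), which equals G'(t).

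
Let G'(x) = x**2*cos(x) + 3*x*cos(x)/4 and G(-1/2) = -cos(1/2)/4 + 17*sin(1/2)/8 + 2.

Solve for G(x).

Integrate term by term and add the pieces.
A general antiderivative is x**2*sin(x) + 3*x*sin(x)/4 + 2*x*cos(x) - 2*sin(x) + 3*cos(x)/4 + C.
The condition gives C = -cos(1/2)/4 + 17*sin(1/2)/8 + 2 - (-cos(1/2)/4 + 17*sin(1/2)/8) = 2.
So G(x) = (4*x**2*sin(x) + 3*x*sin(x) + 8*x*cos(x) - 8*sin(x) + 3*cos(x) + 8)/4.
Check: d/dx[(4*x**2*sin(x) + 3*x*sin(x) + 8*x*cos(x) - 8*sin(x) + 3*cos(x) + 8)/4] = x**2*cos(x) + 3*x*cos(x)/4 = G'(x).

G(x) = (4*x**2*sin(x) + 3*x*sin(x) + 8*x*cos(x) - 8*sin(x) + 3*cos(x) + 8)/4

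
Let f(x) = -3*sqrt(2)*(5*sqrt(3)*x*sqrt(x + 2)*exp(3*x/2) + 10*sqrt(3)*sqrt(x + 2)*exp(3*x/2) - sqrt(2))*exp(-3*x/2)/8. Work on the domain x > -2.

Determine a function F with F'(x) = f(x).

Differentiate the proposed F(x) back; it has to land on f(x) exactly.
Check: d/dx[sqrt(2)*(-3*sqrt(3)*x**2*sqrt(x + 2)*exp(3*x/2) - 12*sqrt(3)*x*sqrt(x + 2)*exp(3*x/2) - 12*sqrt(3)*sqrt(x + 2)*exp(3*x/2) - sqrt(2))*exp(-3*x/2)/4] = (-15*sqrt(6)*x**2*exp(3*x/2) - 60*sqrt(6)*x*exp(3*x/2) + 6*sqrt(x + 2) - 60*sqrt(6)*exp(3*x/2))*exp(-3*x/2)/(8*sqrt(x + 2)), which equals f(x).

An antiderivative is F(x) = sqrt(2)*(-3*sqrt(3)*x**2*sqrt(x + 2)*exp(3*x/2) - 12*sqrt(3)*x*sqrt(x + 2)*exp(3*x/2) - 12*sqrt(3)*sqrt(x + 2)*exp(3*x/2) - sqrt(2))*exp(-3*x/2)/4.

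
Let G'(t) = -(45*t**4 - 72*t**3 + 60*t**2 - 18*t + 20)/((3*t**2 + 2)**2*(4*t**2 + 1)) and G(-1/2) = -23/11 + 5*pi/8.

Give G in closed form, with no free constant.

G(t) = -(15*t**2*atan(2*t) + 6*t**2 + 10*atan(2*t) + 10)/(2*(3*t**2 + 2))

Whatever form G(t) takes, its d/dt must return the stated G'(t).
A general antiderivative is -5*atan(2*t)/2 - 1/(t**2 + 2/3) + C.
The condition gives C = -23/11 + 5*pi/8 - (-12/11 + 5*pi/8) = -1.
So G(t) = -(15*t**2*atan(2*t) + 6*t**2 + 10*atan(2*t) + 10)/(2*(3*t**2 + 2)).
Check: d/dt[-(15*t**2*atan(2*t) + 6*t**2 + 10*atan(2*t) + 10)/(2*(3*t**2 + 2))] = (-45*t**4 + 72*t**3 - 60*t**2 + 18*t - 20)/(36*t**6 + 57*t**4 + 28*t**2 + 4), which equals G'(t).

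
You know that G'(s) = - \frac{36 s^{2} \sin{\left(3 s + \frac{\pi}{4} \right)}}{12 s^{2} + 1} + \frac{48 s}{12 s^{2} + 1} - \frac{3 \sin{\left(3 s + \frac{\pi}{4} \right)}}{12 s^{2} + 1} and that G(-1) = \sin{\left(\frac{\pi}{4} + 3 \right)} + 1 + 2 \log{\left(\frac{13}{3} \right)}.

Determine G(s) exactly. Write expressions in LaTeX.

Integrate term by term and add the pieces.
A general antiderivative is 2 \log{\left(4 s^{2} + \frac{1}{3} \right)} + \cos{\left(3 s + \frac{\pi}{4} \right)} + C.
The condition gives C = \sin{\left(\frac{\pi}{4} + 3 \right)} + 1 + 2 \log{\left(\frac{13}{3} \right)} - (\sin{\left(\frac{\pi}{4} + 3 \right)} + 2 \log{\left(\frac{13}{3} \right)}) = 1.
So G(s) = 2 \log{\left(4 s^{2} + \frac{1}{3} \right)} + \cos{\left(3 s + \frac{\pi}{4} \right)} + 1.
Check: d/ds[2 \log{\left(4 s^{2} + \frac{1}{3} \right)} + \cos{\left(3 s + \frac{\pi}{4} \right)} + 1] = \frac{- 36 s^{2} \sin{\left(3 s + \frac{\pi}{4} \right)} + 48 s - 3 \sin{\left(3 s + \frac{\pi}{4} \right)}}{12 s^{2} + 1}, which equals G'(s).

G(s) = 2 \log{\left(4 s^{2} + \frac{1}{3} \right)} + \cos{\left(3 s + \frac{\pi}{4} \right)} + 1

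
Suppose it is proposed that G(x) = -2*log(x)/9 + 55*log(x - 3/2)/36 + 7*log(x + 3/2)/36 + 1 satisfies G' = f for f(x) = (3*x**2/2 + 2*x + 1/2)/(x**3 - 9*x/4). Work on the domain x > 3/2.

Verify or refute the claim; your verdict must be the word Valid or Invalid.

Valid - the claim checks out under differentiation.

d/dx[G] = (6*x**2 + 8*x + 2)/(4*x**3 - 9*x)
This equals f(x) exactly, so the claim holds.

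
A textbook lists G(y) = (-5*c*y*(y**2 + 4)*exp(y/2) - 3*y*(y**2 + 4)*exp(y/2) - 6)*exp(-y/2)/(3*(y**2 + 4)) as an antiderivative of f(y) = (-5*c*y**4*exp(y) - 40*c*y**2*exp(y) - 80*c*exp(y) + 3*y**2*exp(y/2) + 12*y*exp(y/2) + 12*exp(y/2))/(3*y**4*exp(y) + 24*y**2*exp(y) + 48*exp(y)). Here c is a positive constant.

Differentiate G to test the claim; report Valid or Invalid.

d/dy[G] = (-5*c*y**4*exp(y) - 40*c*y**2*exp(y) - 80*c*exp(y) - 3*y**4*exp(y) + 3*y**2*exp(y/2) - 24*y**2*exp(y) + 12*y*exp(y/2) + 12*exp(y/2) - 48*exp(y))/(3*y**4*exp(y) + 24*y**2*exp(y) + 48*exp(y))
d/dy[G] - f(y) = -1 != 0.

Invalid: d/dy[G] - f = -1, which is not 0.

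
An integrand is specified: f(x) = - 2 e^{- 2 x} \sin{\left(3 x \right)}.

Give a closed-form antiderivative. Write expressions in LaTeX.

An antiderivative is F(x) = \frac{\left(4 \sin{\left(3 x \right)} + 6 \cos{\left(3 x \right)}\right) e^{- 2 x}}{13}.

Recover f(x) by differentiating a candidate F(x); any mismatch rules it out.
Check: d/dx[\frac{\left(4 \sin{\left(3 x \right)} + 6 \cos{\left(3 x \right)}\right) e^{- 2 x}}{13}] = - 2 e^{- 2 x} \sin{\left(3 x \right)} = f(x).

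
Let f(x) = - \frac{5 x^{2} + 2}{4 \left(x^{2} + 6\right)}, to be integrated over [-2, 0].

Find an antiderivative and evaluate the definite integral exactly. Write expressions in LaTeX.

Whatever form F(x) takes, F'(x) = f(x) is non-negotiable.
F(x) = \frac{- 15 x + 14 \sqrt{6} \operatorname{atan}{\left(\frac{\sqrt{6} x}{6} \right)}}{12} is an antiderivative of f.
Check: d/dx[\frac{- 15 x + 14 \sqrt{6} \operatorname{atan}{\left(\frac{\sqrt{6} x}{6} \right)}}{12}] = \frac{- 5 x^{2} - 2}{4 x^{2} + 24}, which equals f(x).
F(0) = 0; F(-2) = - \frac{7 \sqrt{6} \operatorname{atan}{\left(\frac{\sqrt{6}}{3} \right)}}{6} + \frac{5}{2}.
Integral = F(0) - F(-2) = - \frac{5}{2} + \frac{7 \sqrt{6} \operatorname{atan}{\left(\frac{\sqrt{6}}{3} \right)}}{6}.

Antiderivative: F(x) = \frac{- 15 x + 14 \sqrt{6} \operatorname{atan}{\left(\frac{\sqrt{6} x}{6} \right)}}{12}; value = - \frac{5}{2} + \frac{7 \sqrt{6} \operatorname{atan}{\left(\frac{\sqrt{6}}{3} \right)}}{6}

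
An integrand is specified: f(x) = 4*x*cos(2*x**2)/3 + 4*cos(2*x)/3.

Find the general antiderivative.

The integrand splits into summands that can be handled one at a time.
Check: d/dx[2*sin(2*x)/3 + sin(2*x**2)/3] = 4*x*cos(2*x**2)/3 + 4*cos(2*x)/3 = f(x).

F(x) = 2*sin(2*x)/3 + sin(2*x**2)/3 + C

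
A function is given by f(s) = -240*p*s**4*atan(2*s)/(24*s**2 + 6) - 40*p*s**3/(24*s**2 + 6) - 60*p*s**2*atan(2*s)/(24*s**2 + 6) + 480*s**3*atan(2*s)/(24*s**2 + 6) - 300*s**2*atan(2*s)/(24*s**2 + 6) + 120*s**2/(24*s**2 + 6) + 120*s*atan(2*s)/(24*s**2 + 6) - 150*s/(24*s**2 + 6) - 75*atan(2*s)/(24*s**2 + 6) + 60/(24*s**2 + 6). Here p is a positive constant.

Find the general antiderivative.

f has the shape u'v + uv' for u = -10*p*s**3/3 + 10*s**2 - 25*s/2 + 5 and v = atan(2*s) — it is the derivative of the product u*v.
Check: d/ds[-5*(4*p*s**3 - 12*s**2 + 15*s - 6)*atan(2*s)/6] = (-240*p*s**4*atan(2*s) - 40*p*s**3 - 60*p*s**2*atan(2*s) + 480*s**3*atan(2*s) - 300*s**2*atan(2*s) + 120*s**2 + 120*s*atan(2*s) - 150*s - 75*atan(2*s) + 60)/(24*s**2 + 6), which equals f(s).

F(s) = -5*(4*p*s**3 - 12*s**2 + 15*s - 6)*atan(2*s)/6 + C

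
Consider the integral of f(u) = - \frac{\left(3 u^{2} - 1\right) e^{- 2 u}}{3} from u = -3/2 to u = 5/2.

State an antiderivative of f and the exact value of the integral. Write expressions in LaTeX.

f has the shape v'r + vr' for v = \frac{u^{2}}{2} + \frac{u}{2} + \frac{1}{12} and r = e^{- 2 u} — it is the derivative of the product v*r.
F(u) = \frac{\left(6 u^{2} + 6 u + 1\right) e^{- 2 u}}{12} is an antiderivative of f.
Check: d/du[\frac{\left(6 u^{2} + 6 u + 1\right) e^{- 2 u}}{12}] = \frac{\left(1 - 3 u^{2}\right) e^{- 2 u}}{3}, which equals f(u).
F(5/2) = \frac{107}{24 e^{5}}; F(-3/2) = \frac{11 e^{3}}{24}.
Integral = F(5/2) - F(-3/2) = - \frac{11 e^{3}}{24} + \frac{107}{24 e^{5}}.

Antiderivative: F(u) = \frac{\left(6 u^{2} + 6 u + 1\right) e^{- 2 u}}{12}; value = - \frac{11 e^{3}}{24} + \frac{107}{24 e^{5}}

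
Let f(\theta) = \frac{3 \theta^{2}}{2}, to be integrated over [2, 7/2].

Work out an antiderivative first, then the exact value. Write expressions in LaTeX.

For F(\theta) to be correct the identity F'(\theta) - f(\theta) = 0 must hold.
F(\theta) = \frac{\theta^{3}}{2} is an antiderivative of f.
Check: d/d\theta[\frac{\theta^{3}}{2}] = \frac{3 \theta^{2}}{2} = f(\theta).
F(7/2) = \frac{343}{16}; F(2) = 4.
Integral = F(7/2) - F(2) = \frac{279}{16}.

Antiderivative: F(\theta) = \frac{\theta^{3}}{2}; value = \frac{279}{16}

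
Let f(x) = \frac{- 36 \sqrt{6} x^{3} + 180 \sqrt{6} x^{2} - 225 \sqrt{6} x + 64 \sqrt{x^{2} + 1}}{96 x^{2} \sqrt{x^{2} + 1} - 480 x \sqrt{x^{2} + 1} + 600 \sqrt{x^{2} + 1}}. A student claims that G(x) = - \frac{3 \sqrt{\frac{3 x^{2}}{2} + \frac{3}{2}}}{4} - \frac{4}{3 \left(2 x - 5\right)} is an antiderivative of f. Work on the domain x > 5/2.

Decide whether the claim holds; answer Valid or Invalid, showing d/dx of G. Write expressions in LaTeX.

Valid - differentiating G returns exactly f.

d/dx[G] = \frac{- 36 \sqrt{6} x^{3} + 180 \sqrt{6} x^{2} - 225 \sqrt{6} x + 64 \sqrt{x^{2} + 1}}{96 x^{2} \sqrt{x^{2} + 1} - 480 x \sqrt{x^{2} + 1} + 600 \sqrt{x^{2} + 1}}
This equals f(x) exactly, so the claim holds.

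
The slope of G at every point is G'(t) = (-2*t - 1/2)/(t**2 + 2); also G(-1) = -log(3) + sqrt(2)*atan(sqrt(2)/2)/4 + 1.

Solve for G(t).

G(t) = -log(t**2 + 2) - sqrt(2)*atan(sqrt(2)*t/2)/4 + 1

Since d/dt undoes antidifferentiation here, G(t) must give back the stated G'(t).
A general antiderivative is -log(t**2 + 2) - sqrt(2)*atan(sqrt(2)*t/2)/4 + C.
The condition gives C = -log(3) + sqrt(2)*atan(sqrt(2)/2)/4 + 1 - (-log(3) + sqrt(2)*atan(sqrt(2)/2)/4) = 1.
So G(t) = -log(t**2 + 2) - sqrt(2)*atan(sqrt(2)*t/2)/4 + 1.
Check: d/dt[-log(t**2 + 2) - sqrt(2)*atan(sqrt(2)*t/2)/4 + 1] = (-4*t - 1)/(2*t**2 + 4), which equals G'(t).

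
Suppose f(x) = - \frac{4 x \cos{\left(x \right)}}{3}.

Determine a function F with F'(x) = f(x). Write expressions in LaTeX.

An antiderivative is F(x) = - \frac{4 x \sin{\left(x \right)}}{3} - \frac{4 \cos{\left(x \right)}}{3}.

A first test for any F(x): its x-derivative must equal f(x) identically.
Check: d/dx[- \frac{4 x \sin{\left(x \right)}}{3} - \frac{4 \cos{\left(x \right)}}{3}] = - \frac{4 x \cos{\left(x \right)}}{3} = f(x).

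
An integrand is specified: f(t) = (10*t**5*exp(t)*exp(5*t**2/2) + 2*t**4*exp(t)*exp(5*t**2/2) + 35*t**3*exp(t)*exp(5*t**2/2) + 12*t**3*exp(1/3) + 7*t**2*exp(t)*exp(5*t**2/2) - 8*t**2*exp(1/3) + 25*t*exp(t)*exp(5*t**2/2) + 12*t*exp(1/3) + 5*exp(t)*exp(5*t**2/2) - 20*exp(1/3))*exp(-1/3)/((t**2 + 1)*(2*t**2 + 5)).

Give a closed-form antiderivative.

An antiderivative is F(t) = exp(5*t**2/2 + t - 1/3) + 3*log(t**2 + 5/2) - 4*atan(t).

An antiderivative F(t) passes only if d/dt[F] lands on f(t) exactly.
Check: d/dt[exp(5*t**2/2 + t - 1/3) + 3*log(t**2 + 5/2) - 4*atan(t)] = (10*t**5*exp(-1/3)*exp(t)*exp(5*t**2/2) + 2*t**4*exp(-1/3)*exp(t)*exp(5*t**2/2) + 35*t**3*exp(-1/3)*exp(t)*exp(5*t**2/2) + 12*t**3 + 7*t**2*exp(-1/3)*exp(t)*exp(5*t**2/2) - 8*t**2 + 25*t*exp(-1/3)*exp(t)*exp(5*t**2/2) + 12*t + 5*exp(-1/3)*exp(t)*exp(5*t**2/2) - 20)/(2*t**4 + 7*t**2 + 5), which equals f(t).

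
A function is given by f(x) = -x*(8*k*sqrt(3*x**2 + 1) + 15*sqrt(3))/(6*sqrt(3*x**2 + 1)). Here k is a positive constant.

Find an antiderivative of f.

An antiderivative is F(x) = -2*k*x**2/3 - 5*sqrt(x**2 + 1/3)/2.

A first test for any F(x): its x-derivative must equal f(x) identically.
Check: d/dx[-2*k*x**2/3 - 5*sqrt(x**2 + 1/3)/2] = (-8*k*x*sqrt(3*x**2 + 1) - 15*sqrt(3)*x)/(6*sqrt(3*x**2 + 1)), which equals f(x).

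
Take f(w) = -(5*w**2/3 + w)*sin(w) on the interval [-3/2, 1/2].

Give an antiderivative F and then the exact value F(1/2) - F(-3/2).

Antiderivative: F(w) = 5*w**2*cos(w)/3 - 10*w*sin(w)/3 + w*cos(w) - sin(w) - 10*cos(w)/3; value = -29*cos(1/2)/12 - 8*sin(1/2)/3 + 13*cos(3/2)/12 + 4*sin(3/2)

Differentiate the proposed F(w) back; it has to land on f(w) exactly.
F(w) = 5*w**2*cos(w)/3 - 10*w*sin(w)/3 + w*cos(w) - sin(w) - 10*cos(w)/3 is an antiderivative of f.
Check: d/dw[5*w**2*cos(w)/3 - 10*w*sin(w)/3 + w*cos(w) - sin(w) - 10*cos(w)/3] = -5*w**2*sin(w)/3 - w*sin(w), which equals f(w).
F(1/2) = -29*cos(1/2)/12 - 8*sin(1/2)/3; F(-3/2) = -4*sin(3/2) - 13*cos(3/2)/12.
Integral = F(1/2) - F(-3/2) = -29*cos(1/2)/12 - 8*sin(1/2)/3 + 13*cos(3/2)/12 + 4*sin(3/2).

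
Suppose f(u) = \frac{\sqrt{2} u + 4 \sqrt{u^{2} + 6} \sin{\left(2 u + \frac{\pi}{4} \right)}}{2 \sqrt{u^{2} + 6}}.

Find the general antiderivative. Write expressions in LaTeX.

Check any antiderivative F(u) by computing F'(u) and comparing it with f(u).
Check: d/du[- \frac{- \sqrt{2} \sqrt{u^{2} + 6} + 2 \cos{\left(2 u + \frac{\pi}{4} \right)}}{2}] = \frac{\sqrt{2} u + 4 \sqrt{u^{2} + 6} \sin{\left(2 u + \frac{\pi}{4} \right)}}{2 \sqrt{u^{2} + 6}} = f(u).

F(u) = - \frac{- \sqrt{2} \sqrt{u^{2} + 6} + 2 \cos{\left(2 u + \frac{\pi}{4} \right)}}{2} + C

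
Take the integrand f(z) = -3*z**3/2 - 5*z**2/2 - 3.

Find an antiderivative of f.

An antiderivative is F(z) = z*(-9*z**3 - 20*z**2 - 72)/24.

Integrate term by term and add the pieces.
Check: d/dz[z*(-9*z**3 - 20*z**2 - 72)/24] = -3*z**3/2 - 5*z**2/2 - 3 = f(z).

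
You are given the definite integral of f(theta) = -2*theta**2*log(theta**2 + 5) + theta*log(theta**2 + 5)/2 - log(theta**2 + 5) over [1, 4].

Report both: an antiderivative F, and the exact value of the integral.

Antiderivative: F(theta) = -2*theta**3*log(theta**2 + 5)/3 + 4*theta**3/9 + theta**2*log(theta**2 + 5)/4 - theta**2/4 - theta*log(theta**2 + 5) - 14*theta/3 + 5*log(theta**2 + 5)/4 + 14*sqrt(5)*atan(sqrt(5)*theta/5)/3; value = -497*log(21)/12 - 14*sqrt(5)*atan(sqrt(5)/5)/3 + log(6)/6 + 41/4 + 14*sqrt(5)*atan(4*sqrt(5)/5)/3

The integrand splits into summands that can be handled one at a time.
F(theta) = -2*theta**3*log(theta**2 + 5)/3 + 4*theta**3/9 + theta**2*log(theta**2 + 5)/4 - theta**2/4 - theta*log(theta**2 + 5) - 14*theta/3 + 5*log(theta**2 + 5)/4 + 14*sqrt(5)*atan(sqrt(5)*theta/5)/3 is an antiderivative of f.
Check: d/dtheta[-2*theta**3*log(theta**2 + 5)/3 + 4*theta**3/9 + theta**2*log(theta**2 + 5)/4 - theta**2/4 - theta*log(theta**2 + 5) - 14*theta/3 + 5*log(theta**2 + 5)/4 + 14*sqrt(5)*atan(sqrt(5)*theta/5)/3] = -2*theta**2*log(theta**2 + 5) + theta*log(theta**2 + 5)/2 - log(theta**2 + 5) = f(theta).
F(4) = -497*log(21)/12 + 52/9 + 14*sqrt(5)*atan(4*sqrt(5)/5)/3; F(1) = -161/36 - log(6)/6 + 14*sqrt(5)*atan(sqrt(5)/5)/3.
Integral = F(4) - F(1) = -497*log(21)/12 - 14*sqrt(5)*atan(sqrt(5)/5)/3 + log(6)/6 + 41/4 + 14*sqrt(5)*atan(4*sqrt(5)/5)/3.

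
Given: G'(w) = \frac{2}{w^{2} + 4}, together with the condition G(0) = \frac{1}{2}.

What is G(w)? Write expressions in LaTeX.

G(w) = \operatorname{atan}{\left(\frac{w}{2} \right)} + \frac{1}{2}

Differentiate the proposed G(w) back; it has to land on the given G'(w).
A general antiderivative is \operatorname{atan}{\left(\frac{w}{2} \right)} + C.
The condition gives C = \frac{1}{2} - (0) = \frac{1}{2}.
So G(w) = \operatorname{atan}{\left(\frac{w}{2} \right)} + \frac{1}{2}.
Check: d/dw[\operatorname{atan}{\left(\frac{w}{2} \right)} + \frac{1}{2}] = \frac{2}{w^{2} + 4} = G'(w).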